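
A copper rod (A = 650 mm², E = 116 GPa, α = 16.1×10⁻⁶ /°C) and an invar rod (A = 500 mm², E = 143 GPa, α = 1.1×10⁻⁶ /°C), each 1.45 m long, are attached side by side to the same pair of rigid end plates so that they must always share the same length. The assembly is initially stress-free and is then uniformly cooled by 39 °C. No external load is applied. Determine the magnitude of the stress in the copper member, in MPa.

σ ≈ 33 MPa (tensile)

The copper has the larger α, so on cooling it would change length more than the invar if both were free. The rigid plates force a common final length, so the copper is put into tension and the invar into compression, with equal and opposite forces P (no external load).
Setting the final lengths equal and cancelling L: (α₁ − α₂)ΔT = P/(A₁E₁) + P/(A₂E₂).
|α₁ − α₂|·ΔT = 15×10⁻⁶ × 39 = 0.000585.
1/(A₁E₁) + 1/(A₂E₂) = 1/(650×116×10³) + 1/(500×143×10³) = 2.725×10⁻⁸ N⁻¹.
P = 0.000585 / 2.725×10⁻⁸ = 21470 N = 21.47 kN.
σ_{copper} = P/A₁ = 21470/650 = 33.03 MPa, tensile.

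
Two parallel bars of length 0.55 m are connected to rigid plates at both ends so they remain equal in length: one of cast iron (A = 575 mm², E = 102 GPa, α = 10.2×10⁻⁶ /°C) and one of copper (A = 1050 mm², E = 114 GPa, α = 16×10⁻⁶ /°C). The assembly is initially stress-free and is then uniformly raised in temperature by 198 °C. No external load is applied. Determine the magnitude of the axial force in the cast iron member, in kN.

P ≈ 45.2 kN (tensile in the cast iron)

Both members must finish at the same length. With the larger α, the copper tends to over-expand; the plates restrain it, putting the copper in compression and the cast iron in tension. With no external load the two internal forces are equal and opposite, magnitude P.
Equating the net (thermal + elastic) strains gives |α₁ − α₂|·ΔT = P·[1/(A₁E₁) + 1/(A₂E₂)].
|α₁ − α₂|·ΔT = 5.8×10⁻⁶ × 198 = 0.001148.
1/(A₁E₁) + 1/(A₂E₂) = 1/(575×102×10³) + 1/(1050×114×10³) = 2.54×10⁻⁸ N⁻¹.
P = 0.001148 / 2.54×10⁻⁸ = 45200 N = 45.2 kN.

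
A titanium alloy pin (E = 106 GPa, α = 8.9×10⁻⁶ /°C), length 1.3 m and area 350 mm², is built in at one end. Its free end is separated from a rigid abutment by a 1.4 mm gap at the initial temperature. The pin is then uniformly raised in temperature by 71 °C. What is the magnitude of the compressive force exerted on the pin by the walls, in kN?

P ≈ 0 kN

If the wall were absent the pin would grow by αΔT L = 8.9×10⁻⁶ × 71 × 1300 = 0.8215 mm.
This is smaller than the 1.4 mm clearance, so the pin expands freely without reaching the stop — the stress is zero.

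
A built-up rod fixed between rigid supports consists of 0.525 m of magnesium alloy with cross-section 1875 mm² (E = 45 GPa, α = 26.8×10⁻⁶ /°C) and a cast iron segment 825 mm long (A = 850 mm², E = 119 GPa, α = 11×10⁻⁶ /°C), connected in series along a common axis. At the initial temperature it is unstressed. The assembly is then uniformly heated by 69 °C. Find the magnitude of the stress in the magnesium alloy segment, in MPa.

With the walls removed the bar would change length by δ_free = Σ αᵢΔT Lᵢ = 26.8×10⁻⁶×69×525 + 11×10⁻⁶×69×825 = 1.597 mm.
The walls prevent any net length change, so an axial force P (same in every segment) develops. Compatibility: P · Σ Lᵢ/(AᵢEᵢ) = δ_free.
Σ Lᵢ/(AᵢEᵢ) = 525/(1875×45×10³) + 825/(850×119×10³) = 1.438×10⁻⁵ mm/N.
So P = 1.597 / 1.438×10⁻⁵ = 111.1 kN, compressive.
σ_{magnesium alloy} = P / A = 111100 / 1875 = 59.24 MPa.

σ ≈ 59.2 MPa (compressive)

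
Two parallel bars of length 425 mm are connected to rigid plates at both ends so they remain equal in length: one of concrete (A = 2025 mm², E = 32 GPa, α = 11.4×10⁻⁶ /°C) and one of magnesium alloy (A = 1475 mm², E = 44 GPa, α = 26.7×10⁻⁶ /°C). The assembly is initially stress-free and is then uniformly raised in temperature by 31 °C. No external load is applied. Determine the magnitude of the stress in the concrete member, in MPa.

σ ≈ 7.59 MPa (tensile)

Both members must finish at the same length. With the larger α, the magnesium alloy tends to over-expand; the plates restrain it, putting the magnesium alloy in compression and the concrete in tension. With no external load the two internal forces are equal and opposite, magnitude P.
Equating the net (thermal + elastic) strains gives |α₁ − α₂|·ΔT = P·[1/(A₁E₁) + 1/(A₂E₂)].
|α₁ − α₂|·ΔT = 15.3×10⁻⁶ × 31 = 0.0004743.
1/(A₁E₁) + 1/(A₂E₂) = 1/(2025×32×10³) + 1/(1475×44×10³) = 3.084×10⁻⁸ N⁻¹.
So P = 0.0004743 / 3.084×10⁻⁸ = 15.38 kN.
σ_{concrete} = P/A₁ = 15380/2025 = 7.595 MPa, tensile.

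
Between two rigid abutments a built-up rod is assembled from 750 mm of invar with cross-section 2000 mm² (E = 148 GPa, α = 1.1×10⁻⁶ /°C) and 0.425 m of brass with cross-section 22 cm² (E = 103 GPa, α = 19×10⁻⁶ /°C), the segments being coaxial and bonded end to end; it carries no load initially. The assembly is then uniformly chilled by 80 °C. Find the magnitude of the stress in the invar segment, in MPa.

Free thermal contraction of the whole bar: Σ αᵢΔT Lᵢ = 1.1×10⁻⁶×80×750 + 19×10⁻⁶×80×425 = 0.712 mm.
Since the ends are fixed, an axial force P builds up, equal in every segment, with P · Σ Lᵢ/(AᵢEᵢ) = δ_free.
Σ Lᵢ/(AᵢEᵢ) = 750/(2000×148×10³) + 425/(2200×103×10³) = 4.409×10⁻⁶ mm/N.
Hence P = δ_free / Σ(L/AE) = 0.712/4.409×10⁻⁶ = 161.5 kN (tensile).
σ_{invar} = P / A = 161500 / 2000 = 80.74 MPa.

σ ≈ 80.7 MPa (tensile)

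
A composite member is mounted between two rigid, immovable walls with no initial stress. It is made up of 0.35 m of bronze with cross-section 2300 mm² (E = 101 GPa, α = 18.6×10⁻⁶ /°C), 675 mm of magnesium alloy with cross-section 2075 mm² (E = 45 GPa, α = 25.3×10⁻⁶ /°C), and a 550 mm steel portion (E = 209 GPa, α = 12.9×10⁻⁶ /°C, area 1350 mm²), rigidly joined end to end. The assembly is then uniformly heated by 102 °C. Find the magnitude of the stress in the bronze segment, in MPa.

With the walls removed the bar would change length by δ_free = Σ αᵢΔT Lᵢ = 18.6×10⁻⁶×102×350 + 25.3×10⁻⁶×102×675 + 12.9×10⁻⁶×102×550 = 3.13 mm.
Since the ends are fixed, an axial force P builds up, equal in every segment, with P · Σ Lᵢ/(AᵢEᵢ) = δ_free.
Σ Lᵢ/(AᵢEᵢ) = 350/(2300×101×10³) + 675/(2075×45×10³) + 550/(1350×209×10³) = 1.068×10⁻⁵ mm/N.
So P = 3.13 / 1.068×10⁻⁵ = 292.9 kN, compressive.
σ_{bronze} = P / A = 292900 / 2300 = 127.3 MPa.

σ ≈ 127 MPa (compressive)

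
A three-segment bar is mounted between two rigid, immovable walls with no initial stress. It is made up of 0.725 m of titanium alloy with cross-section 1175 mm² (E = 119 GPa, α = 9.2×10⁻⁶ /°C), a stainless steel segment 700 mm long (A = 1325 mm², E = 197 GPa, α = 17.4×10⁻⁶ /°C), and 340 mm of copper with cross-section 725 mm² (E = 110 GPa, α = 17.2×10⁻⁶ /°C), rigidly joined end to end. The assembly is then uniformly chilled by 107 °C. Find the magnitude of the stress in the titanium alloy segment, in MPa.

Free thermal contraction of the whole bar: Σ αᵢΔT Lᵢ = 9.2×10⁻⁶×107×725 + 17.4×10⁻⁶×107×700 + 17.2×10⁻⁶×107×340 = 2.643 mm.
The rigid supports impose zero overall length change; the single axial force P common to all segments must satisfy P Σ Lᵢ/(AᵢEᵢ) = δ_free.
The series flexibility is Σ Lᵢ/(AᵢEᵢ) = 725/(1175×119×10³) + 700/(1325×197×10³) + 340/(725×110×10³) = 1.213×10⁻⁵ mm/N.
Hence P = δ_free / Σ(L/AE) = 2.643/1.213×10⁻⁵ = 217.9 kN (tensile).
σ_{titanium alloy} = P / A = 217900 / 1175 = 185.4 MPa.

σ ≈ 185 MPa (tensile)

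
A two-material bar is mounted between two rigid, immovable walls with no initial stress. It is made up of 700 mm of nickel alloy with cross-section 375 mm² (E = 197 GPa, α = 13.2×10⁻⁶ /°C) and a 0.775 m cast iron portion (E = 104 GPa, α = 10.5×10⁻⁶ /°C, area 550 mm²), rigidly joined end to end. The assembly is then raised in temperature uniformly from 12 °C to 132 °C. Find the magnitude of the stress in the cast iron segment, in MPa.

If the supports were absent, the total length change would be Σ αᵢΔT Lᵢ = 13.2×10⁻⁶×120×700 + 10.5×10⁻⁶×120×775 = 2.085 mm.
Since the ends are fixed, an axial force P builds up, equal in every segment, with P · Σ Lᵢ/(AᵢEᵢ) = δ_free.
Σ Lᵢ/(AᵢEᵢ) = 700/(375×197×10³) + 775/(550×104×10³) = 2.302×10⁻⁵ mm/N.
Hence P = δ_free / Σ(L/AE) = 2.085/2.302×10⁻⁵ = 90.57 kN (compressive).
σ_{cast iron} = P / A = 90570 / 550 = 164.7 MPa.

σ ≈ 165 MPa (compressive)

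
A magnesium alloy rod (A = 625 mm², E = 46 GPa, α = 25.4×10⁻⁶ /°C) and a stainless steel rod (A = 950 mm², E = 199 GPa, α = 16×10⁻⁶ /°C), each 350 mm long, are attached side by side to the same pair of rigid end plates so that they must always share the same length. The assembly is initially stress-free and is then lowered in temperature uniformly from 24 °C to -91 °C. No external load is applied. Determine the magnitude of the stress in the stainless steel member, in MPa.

The magnesium alloy has the larger α, so on cooling it would change length more than the stainless steel if both were free. The rigid plates force a common final length, so the magnesium alloy is put into tension and the stainless steel into compression, with equal and opposite forces P (no external load).
Setting the final lengths equal and cancelling L: (α₁ − α₂)ΔT = P/(A₁E₁) + P/(A₂E₂).
|α₁ − α₂|·ΔT = 9.4×10⁻⁶ × 115 = 0.001081.
1/(A₁E₁) + 1/(A₂E₂) = 1/(625×46×10³) + 1/(950×199×10³) = 4.007×10⁻⁸ N⁻¹.
P = 0.001081 / 4.007×10⁻⁸ = 26980 N = 26.98 kN.
σ_{stainless steel} = P/A₂ = 26980/950 = 28.4 MPa, compressive.

σ ≈ 28.4 MPa (compressive)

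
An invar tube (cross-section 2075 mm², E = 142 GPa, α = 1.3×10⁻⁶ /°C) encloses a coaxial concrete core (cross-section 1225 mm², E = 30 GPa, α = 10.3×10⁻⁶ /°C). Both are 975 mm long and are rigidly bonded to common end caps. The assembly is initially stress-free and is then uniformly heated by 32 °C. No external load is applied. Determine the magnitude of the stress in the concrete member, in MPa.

σ ≈ 7.68 MPa (compressive)

Both members must finish at the same length. With the larger α, the concrete tends to over-expand; the plates restrain it, putting the concrete in compression and the invar in tension. With no external load the two internal forces are equal and opposite, magnitude P.
Equating the net (thermal + elastic) strains gives |α₁ − α₂|·ΔT = P·[1/(A₁E₁) + 1/(A₂E₂)].
|α₁ − α₂|·ΔT = 9×10⁻⁶ × 32 = 0.000288.
1/(A₁E₁) + 1/(A₂E₂) = 1/(2075×142×10³) + 1/(1225×30×10³) = 3.06×10⁻⁸ N⁻¹.
So P = 0.000288 / 3.06×10⁻⁸ = 9.41 kN.
σ_{concrete} = P/A₂ = 9410/1225 = 7.682 MPa, compressive.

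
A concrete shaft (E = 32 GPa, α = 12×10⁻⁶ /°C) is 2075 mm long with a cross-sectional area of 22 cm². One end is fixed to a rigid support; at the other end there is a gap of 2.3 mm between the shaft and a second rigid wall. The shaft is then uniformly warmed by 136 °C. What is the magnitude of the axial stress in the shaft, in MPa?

σ ≈ 16.8 MPa (compressive)

Unrestrained expansion: δ_free = αΔT L = 12×10⁻⁶ × 136 × 2075 = 3.386 mm.
The gap closes (δ_free > 2.3 mm) and the wall then resists a further 3.386 − 2.3 = 1.086 mm of expansion.
Compatibility: PL/(AE) = 1.086 mm, so σ = P/A = E × (1.086/2075) = 16.75 MPa.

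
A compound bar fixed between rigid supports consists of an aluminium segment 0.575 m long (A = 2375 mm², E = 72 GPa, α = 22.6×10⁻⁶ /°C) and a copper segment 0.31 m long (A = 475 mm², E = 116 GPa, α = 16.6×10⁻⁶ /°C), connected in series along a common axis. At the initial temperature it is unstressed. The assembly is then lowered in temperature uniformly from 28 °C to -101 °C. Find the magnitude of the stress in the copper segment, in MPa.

If the supports were absent, the total length change would be Σ αᵢΔT Lᵢ = 22.6×10⁻⁶×129×575 + 16.6×10⁻⁶×129×310 = 2.34 mm.
The walls prevent any net length change, so an axial force P (same in every segment) develops. Compatibility: P · Σ Lᵢ/(AᵢEᵢ) = δ_free.
Σ Lᵢ/(AᵢEᵢ) = 575/(2375×72×10³) + 310/(475×116×10³) = 8.989×10⁻⁶ mm/N.
P = 2.34 / 8.989×10⁻⁶ = 260300 N = 260.3 kN, tensile.
σ_{copper} = P / A = 260300 / 475 = 548.1 MPa.

σ ≈ 548 MPa (tensile)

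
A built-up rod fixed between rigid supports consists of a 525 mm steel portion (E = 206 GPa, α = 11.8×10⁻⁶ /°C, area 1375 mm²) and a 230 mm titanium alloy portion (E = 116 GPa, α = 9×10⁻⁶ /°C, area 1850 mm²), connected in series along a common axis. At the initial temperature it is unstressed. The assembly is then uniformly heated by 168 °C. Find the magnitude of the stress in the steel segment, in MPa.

Free thermal expansion of the whole bar: Σ αᵢΔT Lᵢ = 11.8×10⁻⁶×168×525 + 9×10⁻⁶×168×230 = 1.389 mm.
The rigid supports impose zero overall length change; the single axial force P common to all segments must satisfy P Σ Lᵢ/(AᵢEᵢ) = δ_free.
The series flexibility is Σ Lᵢ/(AᵢEᵢ) = 525/(1375×206×10³) + 230/(1850×116×10³) = 2.925×10⁻⁶ mm/N.
So P = 1.389 / 2.925×10⁻⁶ = 474.7 kN, compressive.
σ_{steel} = P / A = 474700 / 1375 = 345.2 MPa.

σ ≈ 345 MPa (compressive)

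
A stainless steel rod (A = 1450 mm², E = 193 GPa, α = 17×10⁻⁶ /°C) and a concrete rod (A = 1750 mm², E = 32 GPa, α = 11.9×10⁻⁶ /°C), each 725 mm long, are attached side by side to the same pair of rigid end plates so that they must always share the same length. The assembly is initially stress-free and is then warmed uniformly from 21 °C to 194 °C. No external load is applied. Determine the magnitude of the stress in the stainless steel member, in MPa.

The stainless steel has the larger α, so on heating it would change length more than the concrete if both were free. The rigid plates force a common final length, so the stainless steel is put into compression and the concrete into tension, with equal and opposite forces P (no external load).
Compatibility of the two members (thermal + elastic change equal): (α₁ − α₂)ΔT = P·[1/(A₁E₁) + 1/(A₂E₂)].
|α₁ − α₂|·ΔT = 5.1×10⁻⁶ × 173 = 0.0008823.
1/(A₁E₁) + 1/(A₂E₂) = 1/(1450×193×10³) + 1/(1750×32×10³) = 2.143×10⁻⁸ N⁻¹.
So P = 0.0008823 / 2.143×10⁻⁸ = 41.17 kN.
σ_{stainless steel} = P/A₁ = 41170/1450 = 28.39 MPa, compressive.

σ ≈ 28.4 MPa (compressive)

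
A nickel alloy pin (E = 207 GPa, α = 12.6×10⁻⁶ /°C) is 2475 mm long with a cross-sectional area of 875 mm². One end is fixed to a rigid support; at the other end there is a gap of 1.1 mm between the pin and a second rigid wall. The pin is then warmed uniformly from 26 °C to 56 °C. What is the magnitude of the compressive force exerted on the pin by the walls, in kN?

P ≈ 0 kN

Free thermal elongation = αΔT L = 12.6×10⁻⁶ × 30 × 2475 = 0.9355 mm.
Since δ_free = 0.936 mm is less than the 1.1 mm gap, the pin never touches the wall. No axial force develops.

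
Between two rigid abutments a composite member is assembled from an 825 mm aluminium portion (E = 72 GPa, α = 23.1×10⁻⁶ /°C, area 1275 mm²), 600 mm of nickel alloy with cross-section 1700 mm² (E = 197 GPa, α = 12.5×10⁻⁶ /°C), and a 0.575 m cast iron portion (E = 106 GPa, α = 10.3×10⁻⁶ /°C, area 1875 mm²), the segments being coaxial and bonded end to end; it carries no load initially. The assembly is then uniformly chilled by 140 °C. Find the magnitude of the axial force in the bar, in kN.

P ≈ 333 kN (tensile)

If the supports were absent, the total length change would be Σ αᵢΔT Lᵢ = 23.1×10⁻⁶×140×825 + 12.5×10⁻⁶×140×600 + 10.3×10⁻⁶×140×575 = 4.547 mm.
Since the ends are fixed, an axial force P builds up, equal in every segment, with P · Σ Lᵢ/(AᵢEᵢ) = δ_free.
Σ Lᵢ/(AᵢEᵢ) = 825/(1275×72×10³) + 600/(1700×197×10³) + 575/(1875×106×10³) = 1.367×10⁻⁵ mm/N.
P = 4.547 / 1.367×10⁻⁵ = 332600 N = 332.6 kN, tensile.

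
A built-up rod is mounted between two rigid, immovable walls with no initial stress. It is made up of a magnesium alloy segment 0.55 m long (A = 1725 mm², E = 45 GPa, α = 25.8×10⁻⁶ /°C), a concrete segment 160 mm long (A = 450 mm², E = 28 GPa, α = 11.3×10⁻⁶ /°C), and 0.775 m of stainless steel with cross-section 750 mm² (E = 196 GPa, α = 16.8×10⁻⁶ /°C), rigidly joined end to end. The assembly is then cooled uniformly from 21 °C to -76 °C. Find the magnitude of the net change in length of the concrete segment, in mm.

|ΔL| ≈ 1.25 mm

Free thermal contraction of the whole bar: Σ αᵢΔT Lᵢ = 25.8×10⁻⁶×97×550 + 11.3×10⁻⁶×97×160 + 16.8×10⁻⁶×97×775 = 2.815 mm.
Since the ends are fixed, an axial force P builds up, equal in every segment, with P · Σ Lᵢ/(AᵢEᵢ) = δ_free.
Σ Lᵢ/(AᵢEᵢ) = 550/(1725×45×10³) + 160/(450×28×10³) + 775/(750×196×10³) = 2.506×10⁻⁵ mm/N.
P = 2.815 / 2.506×10⁻⁵ = 112300 N = 112.3 kN, tensile.
For the concrete segment, free thermal change = 11.3×10⁻⁶×97×160 = 0.1754 mm and elastic change from P = 112300×160/(450×28×10³) = 1.427 mm; these oppose, so the net change is 1.25 mm (segment lengthens).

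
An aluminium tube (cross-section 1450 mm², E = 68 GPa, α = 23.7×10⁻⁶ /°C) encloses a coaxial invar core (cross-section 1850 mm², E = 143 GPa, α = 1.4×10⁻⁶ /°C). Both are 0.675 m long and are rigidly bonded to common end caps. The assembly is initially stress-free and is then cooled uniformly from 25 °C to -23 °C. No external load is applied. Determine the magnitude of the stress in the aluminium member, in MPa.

Both members must finish at the same length. With the larger α, the aluminium tends to over-contract; the plates restrain it, putting the aluminium in tension and the invar in compression. With no external load the two internal forces are equal and opposite, magnitude P.
Equating the net (thermal + elastic) strains gives |α₁ − α₂|·ΔT = P·[1/(A₁E₁) + 1/(A₂E₂)].
|α₁ − α₂|·ΔT = 22.3×10⁻⁶ × 48 = 0.00107.
1/(A₁E₁) + 1/(A₂E₂) = 1/(1450×68×10³) + 1/(1850×143×10³) = 1.392×10⁻⁸ N⁻¹.
So P = 0.00107 / 1.392×10⁻⁸ = 76.89 kN.
σ_{aluminium} = P/A₁ = 76890/1450 = 53.02 MPa, tensile.

σ ≈ 53 MPa (tensile)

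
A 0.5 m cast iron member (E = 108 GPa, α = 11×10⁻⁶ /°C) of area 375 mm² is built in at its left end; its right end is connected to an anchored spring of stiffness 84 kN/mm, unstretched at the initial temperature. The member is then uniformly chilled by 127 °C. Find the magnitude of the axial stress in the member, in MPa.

σ ≈ 76.8 MPa (tensile)

If the spring were absent the member would shorten by αΔT L = 11×10⁻⁶ × 127 × 500 = 0.6985 mm.
With a force P in the spring, the elastic change of the member is PL/(AE) and that of the spring is P/k; compatibility requires their sum to equal δ_free.
So P = δ_free / [L/(AE) + 1/k] = 0.6985 / [ 500/(375×108×10³) + 1/(84×10³) ].
P = 0.6985 / 2.425×10⁻⁵ = 28800 N.
σ = P/A = 28800/375 = 76.81 MPa.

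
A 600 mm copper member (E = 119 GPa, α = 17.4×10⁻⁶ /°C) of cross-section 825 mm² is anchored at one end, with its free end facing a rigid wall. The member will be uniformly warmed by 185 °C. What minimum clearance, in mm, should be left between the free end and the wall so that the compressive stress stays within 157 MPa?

Free expansion if unrestrained: δ_free = αΔT L = 17.4×10⁻⁶ × 185 × 600 = 1.931 mm.
A stress of 157 MPa corresponds to the wall pushing the member back by σL/E = 157×600/(119×10³) = 0.7916 mm.
So the gap has to take up the difference, g_min = δ_free − σL/E = 1.931 − 0.7916 = 1.14 mm.

g ≈ 1.14 mm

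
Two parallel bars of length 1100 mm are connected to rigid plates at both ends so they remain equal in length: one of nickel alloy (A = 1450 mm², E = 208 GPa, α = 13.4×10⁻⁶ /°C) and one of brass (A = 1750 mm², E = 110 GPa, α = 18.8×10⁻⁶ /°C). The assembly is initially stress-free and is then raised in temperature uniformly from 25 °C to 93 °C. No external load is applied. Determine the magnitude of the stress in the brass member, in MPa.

The brass has the larger α, so on heating it would change length more than the nickel alloy if both were free. The rigid plates force a common final length, so the brass is put into compression and the nickel alloy into tension, with equal and opposite forces P (no external load).
Equating the net (thermal + elastic) strains gives |α₁ − α₂|·ΔT = P·[1/(A₁E₁) + 1/(A₂E₂)].
|α₁ − α₂|·ΔT = 5.4×10⁻⁶ × 68 = 0.0003672.
1/(A₁E₁) + 1/(A₂E₂) = 1/(1450×208×10³) + 1/(1750×110×10³) = 8.51×10⁻⁹ N⁻¹.
P = 0.0003672 / 8.51×10⁻⁹ = 43150 N = 43.15 kN.
σ_{brass} = P/A₂ = 43150/1750 = 24.66 MPa, compressive.

σ ≈ 24.7 MPa (compressive)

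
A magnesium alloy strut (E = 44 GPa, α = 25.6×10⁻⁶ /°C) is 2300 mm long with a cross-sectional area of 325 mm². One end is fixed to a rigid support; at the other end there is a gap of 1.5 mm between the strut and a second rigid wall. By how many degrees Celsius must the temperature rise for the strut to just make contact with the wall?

ΔT ≈ 25.5 °C

Contact occurs when the free expansion equals the gap: αΔT L = 1.5 mm.
So ΔT = g/(αL) = 1.5/(25.6×10⁻⁶ × 2300) = 25.48 °C.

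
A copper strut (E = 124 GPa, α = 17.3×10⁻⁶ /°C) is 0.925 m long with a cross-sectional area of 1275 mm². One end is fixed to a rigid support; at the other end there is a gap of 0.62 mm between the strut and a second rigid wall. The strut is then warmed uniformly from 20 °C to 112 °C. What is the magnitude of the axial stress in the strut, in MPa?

If the wall were absent the strut would grow by αΔT L = 17.3×10⁻⁶ × 92 × 925 = 1.472 mm.
The gap closes (δ_free > 0.62 mm) and the wall then resists a further 1.472 − 0.62 = 0.8522 mm of expansion.
Compatibility: PL/(AE) = 0.8522 mm, so σ = P/A = E × (0.8522/925) = 114.2 MPa.

σ ≈ 114 MPa (compressive)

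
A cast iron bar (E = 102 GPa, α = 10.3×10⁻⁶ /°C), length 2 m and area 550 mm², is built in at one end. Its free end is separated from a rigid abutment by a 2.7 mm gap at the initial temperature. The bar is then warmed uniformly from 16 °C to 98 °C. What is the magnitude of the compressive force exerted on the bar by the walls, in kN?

P ≈ 0 kN

Unrestrained expansion: δ_free = αΔT L = 10.3×10⁻⁶ × 82 × 2000 = 1.689 mm.
This is smaller than the 2.7 mm clearance, so the bar expands freely without reaching the stop — the stress is zero.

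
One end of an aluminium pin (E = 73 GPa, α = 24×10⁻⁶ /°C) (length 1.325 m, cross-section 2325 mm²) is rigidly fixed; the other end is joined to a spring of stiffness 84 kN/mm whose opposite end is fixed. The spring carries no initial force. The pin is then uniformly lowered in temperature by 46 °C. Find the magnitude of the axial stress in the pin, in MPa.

σ ≈ 31.9 MPa (tensile)

The unrestrained thermal change is αΔT L = 24×10⁻⁶ × 46 × 1325 = 1.463 mm.
With a force P in the spring, the elastic change of the pin is PL/(AE) and that of the spring is P/k; compatibility requires their sum to equal δ_free.
So P = δ_free / [L/(AE) + 1/k] = 1.463 / [ 1325/(2325×73×10³) + 1/(84×10³) ].
P = 1.463 / 1.971×10⁻⁵ = 74210 N.
σ = P/A = 74210/2325 = 31.92 MPa.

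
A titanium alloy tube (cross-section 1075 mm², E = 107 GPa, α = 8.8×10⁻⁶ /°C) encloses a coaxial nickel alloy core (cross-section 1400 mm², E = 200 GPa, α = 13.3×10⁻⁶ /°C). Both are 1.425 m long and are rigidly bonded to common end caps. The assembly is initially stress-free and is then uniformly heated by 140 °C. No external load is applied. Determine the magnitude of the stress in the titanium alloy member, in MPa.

The nickel alloy has the larger α, so on heating it would change length more than the titanium alloy if both were free. The rigid plates force a common final length, so the nickel alloy is put into compression and the titanium alloy into tension, with equal and opposite forces P (no external load).
Setting the final lengths equal and cancelling L: (α₁ − α₂)ΔT = P/(A₁E₁) + P/(A₂E₂).
|α₁ − α₂|·ΔT = 4.5×10⁻⁶ × 140 = 0.00063.
1/(A₁E₁) + 1/(A₂E₂) = 1/(1075×107×10³) + 1/(1400×200×10³) = 1.227×10⁻⁸ N⁻¹.
P = 0.00063 / 1.227×10⁻⁸ = 51360 N = 51.36 kN.
σ_{titanium alloy} = P/A₁ = 51360/1075 = 47.78 MPa, tensile.

σ ≈ 47.8 MPa (tensile)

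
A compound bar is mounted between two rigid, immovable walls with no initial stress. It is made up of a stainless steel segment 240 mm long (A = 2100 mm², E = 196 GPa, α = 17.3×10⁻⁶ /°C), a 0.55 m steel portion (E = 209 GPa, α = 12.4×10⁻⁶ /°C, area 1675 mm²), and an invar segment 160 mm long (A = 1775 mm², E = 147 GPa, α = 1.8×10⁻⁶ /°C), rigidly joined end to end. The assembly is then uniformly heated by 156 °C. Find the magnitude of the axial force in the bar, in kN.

P ≈ 635 kN (compressive)

Free thermal expansion of the whole bar: Σ αᵢΔT Lᵢ = 17.3×10⁻⁶×156×240 + 12.4×10⁻⁶×156×550 + 1.8×10⁻⁶×156×160 = 1.757 mm.
The walls prevent any net length change, so an axial force P (same in every segment) develops. Compatibility: P · Σ Lᵢ/(AᵢEᵢ) = δ_free.
Σ Lᵢ/(AᵢEᵢ) = 240/(2100×196×10³) + 550/(1675×209×10³) + 160/(1775×147×10³) = 2.767×10⁻⁶ mm/N.
P = 1.757 / 2.767×10⁻⁶ = 634700 N = 634.7 kN, compressive.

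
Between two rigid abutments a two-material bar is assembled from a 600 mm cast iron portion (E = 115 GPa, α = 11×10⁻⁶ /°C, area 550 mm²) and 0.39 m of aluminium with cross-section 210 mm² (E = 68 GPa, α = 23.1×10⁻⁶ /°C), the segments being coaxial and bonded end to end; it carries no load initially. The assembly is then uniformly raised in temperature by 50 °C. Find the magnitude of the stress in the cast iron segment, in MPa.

σ ≈ 38.6 MPa (compressive)

With the walls removed the bar would change length by δ_free = Σ αᵢΔT Lᵢ = 11×10⁻⁶×50×600 + 23.1×10⁻⁶×50×390 = 0.7805 mm.
Since the ends are fixed, an axial force P builds up, equal in every segment, with P · Σ Lᵢ/(AᵢEᵢ) = δ_free.
Σ Lᵢ/(AᵢEᵢ) = 600/(550×115×10³) + 390/(210×68×10³) = 3.68×10⁻⁵ mm/N.
Hence P = δ_free / Σ(L/AE) = 0.7805/3.68×10⁻⁵ = 21.21 kN (compressive).
σ_{cast iron} = P / A = 21210 / 550 = 38.56 MPa.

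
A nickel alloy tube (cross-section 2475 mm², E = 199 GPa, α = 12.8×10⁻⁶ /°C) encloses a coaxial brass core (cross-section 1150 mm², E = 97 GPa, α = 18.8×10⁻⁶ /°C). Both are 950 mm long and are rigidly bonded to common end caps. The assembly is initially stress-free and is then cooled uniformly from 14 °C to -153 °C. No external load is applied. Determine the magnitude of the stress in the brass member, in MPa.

σ ≈ 79.2 MPa (tensile)

The brass has the larger α, so on cooling it would change length more than the nickel alloy if both were free. The rigid plates force a common final length, so the brass is put into tension and the nickel alloy into compression, with equal and opposite forces P (no external load).
Compatibility of the two members (thermal + elastic change equal): (α₁ − α₂)ΔT = P·[1/(A₁E₁) + 1/(A₂E₂)].
|α₁ − α₂|·ΔT = 6×10⁻⁶ × 167 = 0.001002.
1/(A₁E₁) + 1/(A₂E₂) = 1/(2475×199×10³) + 1/(1150×97×10³) = 1.099×10⁻⁸ N⁻¹.
So P = 0.001002 / 1.099×10⁻⁸ = 91.13 kN.
σ_{brass} = P/A₂ = 91130/1150 = 79.25 MPa, tensile.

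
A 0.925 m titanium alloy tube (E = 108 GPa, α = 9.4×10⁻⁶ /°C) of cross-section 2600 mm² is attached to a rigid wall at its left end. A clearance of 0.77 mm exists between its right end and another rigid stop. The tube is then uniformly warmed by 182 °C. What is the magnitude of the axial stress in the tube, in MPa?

Unrestrained expansion: δ_free = αΔT L = 9.4×10⁻⁶ × 182 × 925 = 1.582 mm.
After closing the 0.77 mm clearance, 1.582 − 0.77 = 0.8125 mm of expansion remains to be suppressed by the wall.
That suppressed elongation corresponds to σ = E·Δ/L = 108×10³ × 0.8125/925 = 94.86 MPa.

σ ≈ 94.9 MPa (compressive)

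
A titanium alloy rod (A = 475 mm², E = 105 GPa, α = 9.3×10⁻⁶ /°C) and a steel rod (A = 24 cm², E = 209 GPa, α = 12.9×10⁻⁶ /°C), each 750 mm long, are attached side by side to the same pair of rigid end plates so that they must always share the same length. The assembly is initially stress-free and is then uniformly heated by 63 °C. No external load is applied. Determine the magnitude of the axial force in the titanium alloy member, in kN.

The steel has the larger α, so on heating it would change length more than the titanium alloy if both were free. The rigid plates force a common final length, so the steel is put into compression and the titanium alloy into tension, with equal and opposite forces P (no external load).
Compatibility of the two members (thermal + elastic change equal): (α₁ − α₂)ΔT = P·[1/(A₁E₁) + 1/(A₂E₂)].
|α₁ − α₂|·ΔT = 3.6×10⁻⁶ × 63 = 0.0002268.
1/(A₁E₁) + 1/(A₂E₂) = 1/(475×105×10³) + 1/(2400×209×10³) = 2.204×10⁻⁸ N⁻¹.
So P = 0.0002268 / 2.204×10⁻⁸ = 10.29 kN.

P ≈ 10.3 kN (tensile in the titanium alloy)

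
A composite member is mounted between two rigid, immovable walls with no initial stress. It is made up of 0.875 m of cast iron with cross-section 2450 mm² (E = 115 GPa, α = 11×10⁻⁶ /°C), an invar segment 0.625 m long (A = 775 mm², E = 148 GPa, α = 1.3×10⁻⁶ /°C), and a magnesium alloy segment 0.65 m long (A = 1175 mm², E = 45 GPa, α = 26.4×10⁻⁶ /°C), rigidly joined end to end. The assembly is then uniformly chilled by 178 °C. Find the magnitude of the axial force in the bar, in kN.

If the supports were absent, the total length change would be Σ αᵢΔT Lᵢ = 11×10⁻⁶×178×875 + 1.3×10⁻⁶×178×625 + 26.4×10⁻⁶×178×650 = 4.912 mm.
The walls prevent any net length change, so an axial force P (same in every segment) develops. Compatibility: P · Σ Lᵢ/(AᵢEᵢ) = δ_free.
The series flexibility is Σ Lᵢ/(AᵢEᵢ) = 875/(2450×115×10³) + 625/(775×148×10³) + 650/(1175×45×10³) = 2.085×10⁻⁵ mm/N.
P = 4.912 / 2.085×10⁻⁵ = 235600 N = 235.6 kN, tensile.

P ≈ 236 kN (tensile)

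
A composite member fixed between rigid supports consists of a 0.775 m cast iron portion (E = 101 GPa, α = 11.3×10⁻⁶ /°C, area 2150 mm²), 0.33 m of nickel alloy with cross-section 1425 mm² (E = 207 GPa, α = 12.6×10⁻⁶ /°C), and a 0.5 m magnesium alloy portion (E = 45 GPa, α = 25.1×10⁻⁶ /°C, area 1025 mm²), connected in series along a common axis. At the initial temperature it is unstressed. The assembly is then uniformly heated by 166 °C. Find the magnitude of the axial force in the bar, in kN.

If the supports were absent, the total length change would be Σ αᵢΔT Lᵢ = 11.3×10⁻⁶×166×775 + 12.6×10⁻⁶×166×330 + 25.1×10⁻⁶×166×500 = 4.227 mm.
The walls prevent any net length change, so an axial force P (same in every segment) develops. Compatibility: P · Σ Lᵢ/(AᵢEᵢ) = δ_free.
The series flexibility is Σ Lᵢ/(AᵢEᵢ) = 775/(2150×101×10³) + 330/(1425×207×10³) + 500/(1025×45×10³) = 1.553×10⁻⁵ mm/N.
P = 4.227 / 1.553×10⁻⁵ = 272200 N = 272.2 kN, compressive.

P ≈ 272 kN (compressive)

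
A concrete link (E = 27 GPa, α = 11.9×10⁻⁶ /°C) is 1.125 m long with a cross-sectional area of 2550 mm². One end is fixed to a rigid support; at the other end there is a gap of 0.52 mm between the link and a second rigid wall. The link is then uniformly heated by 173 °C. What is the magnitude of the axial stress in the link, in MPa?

σ ≈ 43.1 MPa (compressive)

Free thermal elongation = αΔT L = 11.9×10⁻⁶ × 173 × 1125 = 2.316 mm.
This exceeds the 0.52 mm gap, so the wall pushes back. The portion of expansion that must be recovered elastically is δ_free − gap = 2.316 − 0.52 = 1.796 mm.
That suppressed elongation corresponds to σ = E·Δ/L = 27×10³ × 1.796/1125 = 43.1 MPa.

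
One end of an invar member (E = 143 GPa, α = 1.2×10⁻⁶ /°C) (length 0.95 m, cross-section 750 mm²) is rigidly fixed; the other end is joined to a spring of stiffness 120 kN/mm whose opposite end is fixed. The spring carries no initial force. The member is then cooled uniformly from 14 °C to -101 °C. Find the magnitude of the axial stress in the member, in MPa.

σ ≈ 10.2 MPa (tensile)

The unrestrained thermal change is αΔT L = 1.2×10⁻⁶ × 115 × 950 = 0.1311 mm.
Let P be the tensile force in the spring. The member extends elastically by PL/(AE) and the spring stretches by P/k; together these equal δ_free.
So P = δ_free / [L/(AE) + 1/k] = 0.1311 / [ 950/(750×143×10³) + 1/(120×10³) ].
P = 0.1311 / 1.719×10⁻⁵ = 7626 N.
σ = P/A = 7626/750 = 10.17 MPa.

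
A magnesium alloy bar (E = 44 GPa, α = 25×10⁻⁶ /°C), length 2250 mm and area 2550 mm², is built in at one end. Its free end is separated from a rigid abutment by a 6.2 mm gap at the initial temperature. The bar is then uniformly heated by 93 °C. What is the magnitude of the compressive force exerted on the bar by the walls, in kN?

Unrestrained expansion: δ_free = αΔT L = 25×10⁻⁶ × 93 × 2250 = 5.231 mm.
This is smaller than the 6.2 mm clearance, so the bar expands freely without reaching the stop — the stress is zero.

P ≈ 0 kN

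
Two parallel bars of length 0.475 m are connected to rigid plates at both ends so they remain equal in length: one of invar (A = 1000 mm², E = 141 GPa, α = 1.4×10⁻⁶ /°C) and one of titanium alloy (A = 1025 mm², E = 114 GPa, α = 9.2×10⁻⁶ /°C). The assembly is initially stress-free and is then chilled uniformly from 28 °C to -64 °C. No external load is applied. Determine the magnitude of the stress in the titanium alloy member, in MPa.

σ ≈ 44.7 MPa (tensile)

The titanium alloy has the larger α, so on cooling it would change length more than the invar if both were free. The rigid plates force a common final length, so the titanium alloy is put into tension and the invar into compression, with equal and opposite forces P (no external load).
Compatibility of the two members (thermal + elastic change equal): (α₁ − α₂)ΔT = P·[1/(A₁E₁) + 1/(A₂E₂)].
|α₁ − α₂|·ΔT = 7.8×10⁻⁶ × 92 = 0.0007176.
1/(A₁E₁) + 1/(A₂E₂) = 1/(1000×141×10³) + 1/(1025×114×10³) = 1.565×10⁻⁸ N⁻¹.
P = 0.0007176 / 1.565×10⁻⁸ = 45850 N = 45.85 kN.
σ_{titanium alloy} = P/A₂ = 45850/1025 = 44.73 MPa, tensile.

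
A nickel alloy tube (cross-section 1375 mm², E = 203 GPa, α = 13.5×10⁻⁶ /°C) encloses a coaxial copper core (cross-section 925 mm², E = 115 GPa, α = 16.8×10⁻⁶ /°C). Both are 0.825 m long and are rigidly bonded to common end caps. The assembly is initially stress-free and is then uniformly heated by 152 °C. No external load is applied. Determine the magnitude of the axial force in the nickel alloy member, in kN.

P ≈ 38.6 kN (tensile in the nickel alloy)

Equilibrium of a rigid end plate with no external load gives equal and opposite internal forces ±P in the two members. Since α_{copper} > α_{nickel alloy}, heating drives the copper into compression and the nickel alloy into tension.
Equating the net (thermal + elastic) strains gives |α₁ − α₂|·ΔT = P·[1/(A₁E₁) + 1/(A₂E₂)].
|α₁ − α₂|·ΔT = 3.3×10⁻⁶ × 152 = 0.0005016.
1/(A₁E₁) + 1/(A₂E₂) = 1/(1375×203×10³) + 1/(925×115×10³) = 1.298×10⁻⁸ N⁻¹.
So P = 0.0005016 / 1.298×10⁻⁸ = 38.63 kN.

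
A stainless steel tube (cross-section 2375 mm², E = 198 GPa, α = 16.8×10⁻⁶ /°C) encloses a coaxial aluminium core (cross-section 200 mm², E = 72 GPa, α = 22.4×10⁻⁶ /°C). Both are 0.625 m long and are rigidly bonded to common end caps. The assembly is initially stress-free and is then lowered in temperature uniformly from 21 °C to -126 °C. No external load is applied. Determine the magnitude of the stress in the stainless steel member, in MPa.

σ ≈ 4.84 MPa (compressive)

The aluminium has the larger α, so on cooling it would change length more than the stainless steel if both were free. The rigid plates force a common final length, so the aluminium is put into tension and the stainless steel into compression, with equal and opposite forces P (no external load).
Setting the final lengths equal and cancelling L: (α₁ − α₂)ΔT = P/(A₁E₁) + P/(A₂E₂).
|α₁ − α₂|·ΔT = 5.6×10⁻⁶ × 147 = 0.0008232.
1/(A₁E₁) + 1/(A₂E₂) = 1/(2375×198×10³) + 1/(200×72×10³) = 7.157×10⁻⁸ N⁻¹.
So P = 0.0008232 / 7.157×10⁻⁸ = 11.5 kN.
σ_{stainless steel} = P/A₁ = 11500/2375 = 4.843 MPa, compressive.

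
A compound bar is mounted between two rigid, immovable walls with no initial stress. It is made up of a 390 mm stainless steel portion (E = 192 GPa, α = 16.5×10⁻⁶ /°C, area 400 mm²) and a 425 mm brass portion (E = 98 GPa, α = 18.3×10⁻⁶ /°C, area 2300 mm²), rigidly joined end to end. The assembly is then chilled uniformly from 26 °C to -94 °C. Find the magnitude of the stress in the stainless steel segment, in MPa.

Free thermal contraction of the whole bar: Σ αᵢΔT Lᵢ = 16.5×10⁻⁶×120×390 + 18.3×10⁻⁶×120×425 = 1.705 mm.
The rigid supports impose zero overall length change; the single axial force P common to all segments must satisfy P Σ Lᵢ/(AᵢEᵢ) = δ_free.
The series flexibility is Σ Lᵢ/(AᵢEᵢ) = 390/(400×192×10³) + 425/(2300×98×10³) = 6.964×10⁻⁶ mm/N.
So P = 1.705 / 6.964×10⁻⁶ = 244.9 kN, tensile.
σ_{stainless steel} = P / A = 244900 / 400 = 612.3 MPa.

σ ≈ 612 MPa (tensile)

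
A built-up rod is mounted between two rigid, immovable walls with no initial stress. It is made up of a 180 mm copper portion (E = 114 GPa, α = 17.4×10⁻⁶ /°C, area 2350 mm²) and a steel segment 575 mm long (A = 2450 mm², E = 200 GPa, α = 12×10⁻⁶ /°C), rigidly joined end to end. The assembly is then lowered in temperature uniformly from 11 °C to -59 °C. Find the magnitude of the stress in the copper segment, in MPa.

Free thermal contraction of the whole bar: Σ αᵢΔT Lᵢ = 17.4×10⁻⁶×70×180 + 12×10⁻⁶×70×575 = 0.7022 mm.
The rigid supports impose zero overall length change; the single axial force P common to all segments must satisfy P Σ Lᵢ/(AᵢEᵢ) = δ_free.
Σ Lᵢ/(AᵢEᵢ) = 180/(2350×114×10³) + 575/(2450×200×10³) = 1.845×10⁻⁶ mm/N.
Hence P = δ_free / Σ(L/AE) = 0.7022/1.845×10⁻⁶ = 380.5 kN (tensile).
σ_{copper} = P / A = 380500 / 2350 = 161.9 MPa.

σ ≈ 162 MPa (tensile)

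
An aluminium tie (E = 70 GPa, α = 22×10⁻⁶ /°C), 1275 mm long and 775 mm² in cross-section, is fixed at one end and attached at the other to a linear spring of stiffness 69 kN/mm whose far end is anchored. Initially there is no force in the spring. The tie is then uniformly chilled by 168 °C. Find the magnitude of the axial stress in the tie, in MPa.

σ ≈ 160 MPa (tensile)

If the spring were absent the tie would shorten by αΔT L = 22×10⁻⁶ × 168 × 1275 = 4.712 mm.
Let P be the tensile force in the spring. The tie extends elastically by PL/(AE) and the spring stretches by P/k; together these equal δ_free.
So P = δ_free / [L/(AE) + 1/k] = 4.712 / [ 1275/(775×70×10³) + 1/(69×10³) ].
P = 4.712 / 3.8×10⁻⁵ = 124000 N.
σ = P/A = 124000/775 = 160 MPa.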